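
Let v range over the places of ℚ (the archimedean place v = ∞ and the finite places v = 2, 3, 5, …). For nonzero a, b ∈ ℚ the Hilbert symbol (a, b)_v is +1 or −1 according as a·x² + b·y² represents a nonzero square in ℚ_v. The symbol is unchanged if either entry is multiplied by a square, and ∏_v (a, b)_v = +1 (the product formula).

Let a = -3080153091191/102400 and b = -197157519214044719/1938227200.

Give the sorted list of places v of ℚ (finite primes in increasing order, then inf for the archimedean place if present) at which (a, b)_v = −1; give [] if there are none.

[7, 41, 47, inf]

(a, b) ≡ (-70514711, -493602977) mod (ℚ^×)²; places V = {2, 5, 7, 11, 13, 19, 23, 37, 41, 43, 47, ∞}.
(a,b)_47: α=1, u≡36; β=1, v≡3 (mod 47); (36|47)=+1, (3|47)=+1; sign (−1)^1·+1^1·+1^1 = -1.
(a,b)_19: α=2, u≡2; β=2, v≡18 (mod 19); (2|19)=-1, (18|19)=-1; sign (−1)^0·-1^2·-1^2 = +1.
(a,b)_13: α=0, u≡7; β=-2, v≡12 (mod 13); (7|13)=-1, (12|13)=+1; sign (−1)^0·-1^-2·+1^0 = +1.
(a,b)_∞: sgn(-70514711)=−, sgn(-493602977)=−, so -1.
(a,b)_2: α=-12, β=-16; u≡1, v≡7 (mod 8); ε(u)ε(v)=0·1, αω(v)=-12·0, βω(u)=-16·0; sum ≡ 0  ⇒  +1.
(a,b)_43: α=1, u≡17; β=1, v≡37 (mod 43); (17|43)=+1, (37|43)=-1; sign (−1)^1·+1^1·-1^1 = +1.
(a,b)_11: α=2, u≡6; β=4, v≡9 (mod 11); (6|11)=-1, (9|11)=+1; sign (−1)^0·-1^4·+1^2 = +1.
(a,b)_37: α=1, u≡30; β=1, v≡25 (mod 37); (30|37)=+1, (25|37)=+1; sign (−1)^0·+1^1·+1^1 = +1.
(a,b)_5: α=-2, u≡4; β=-2, v≡2 (mod 5); (4|5)=+1, (2|5)=-1; sign (−1)^0·+1^-2·-1^-2 = +1.
(a,b)_7: α=0, u≡5; β=-1, v≡6 (mod 7); (5|7)=-1, (6|7)=-1; sign (−1)^0·-1^-1·-1^0 = -1.
(a,b)_41: α=1, u≡30; β=1, v≡18 (mod 41); (30|41)=-1, (18|41)=+1; sign (−1)^0·-1^1·+1^1 = -1.
(a,b)_23: α=1, u≡20; β=3, v≡18 (mod 23); (20|23)=-1, (18|23)=+1; sign (−1)^1·-1^3·+1^1 = +1.
|Ram(-70514711, -493602977)| = 4, even; anisotropic at {7, 41, 47, ∞}.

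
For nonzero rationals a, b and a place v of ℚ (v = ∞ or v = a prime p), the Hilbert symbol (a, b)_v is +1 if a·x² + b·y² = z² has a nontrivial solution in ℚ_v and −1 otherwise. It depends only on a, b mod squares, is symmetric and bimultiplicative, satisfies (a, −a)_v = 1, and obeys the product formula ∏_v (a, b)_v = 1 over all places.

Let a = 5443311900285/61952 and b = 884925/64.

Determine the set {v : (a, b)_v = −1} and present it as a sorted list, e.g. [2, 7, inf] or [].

(a, b) ≡ (3762570, 437) mod (ℚ^×)²; places V = {2, 3, 5, 7, 11, 19, 23, 41, ∞}.
(a,b)_11: α=-2, u≡1; β=0, v≡7 (mod 11); (1|11)=+1, (7|11)=-1; sign (−1)^0·+1^0·-1^-2 = +1.
(a,b)_41: α=1, u≡22; β=0, v≡17 (mod 41); (22|41)=-1, (17|41)=-1; sign (−1)^0·-1^0·-1^1 = -1.
(a,b)_19: α=1, u≡12; β=1, v≡9 (mod 19); (12|19)=-1, (9|19)=+1; sign (−1)^1·-1^1·+1^1 = +1.
(a,b)_7: α=3, u≡1; β=0, v≡6 (mod 7); (1|7)=+1, (6|7)=-1; sign (−1)^0·+1^0·-1^3 = -1.
(a,b)_5: α=1, u≡1; β=2, v≡3 (mod 5); (1|5)=+1, (3|5)=-1; sign (−1)^0·+1^2·-1^1 = -1.
(a,b)_2: α=-9, β=-6; u≡5, v≡5 (mod 8); ε(u)ε(v)=0·0, αω(v)=-9·1, βω(u)=-6·1; sum ≡ 1  ⇒  -1.
(a,b)_23: α=1, u≡20; β=1, v≡10 (mod 23); (20|23)=-1, (10|23)=-1; sign (−1)^1·-1^1·-1^1 = -1.
(a,b)_3: α=11, u≡1; β=4, v≡2 (mod 3); (1|3)=+1, (2|3)=-1; sign (−1)^0·+1^4·-1^11 = -1.
(a,b)_∞: sgn(3762570)=+, sgn(437)=+, so +1.
|Ram(3762570, 437)| = 6, even; anisotropic at {2, 3, 5, 7, 23, 41}.

[2, 3, 5, 7, 23, 41]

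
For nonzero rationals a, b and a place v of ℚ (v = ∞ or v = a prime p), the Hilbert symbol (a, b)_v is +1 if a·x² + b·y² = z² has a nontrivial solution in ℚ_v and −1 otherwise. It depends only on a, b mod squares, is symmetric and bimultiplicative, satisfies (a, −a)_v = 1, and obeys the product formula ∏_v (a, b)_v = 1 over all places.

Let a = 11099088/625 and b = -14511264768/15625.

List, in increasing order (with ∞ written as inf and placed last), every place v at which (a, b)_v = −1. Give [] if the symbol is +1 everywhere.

(a, b) ≡ (13, -77) mod (ℚ^×)²; places V = {2, 3, 5, 7, 11, 13, ∞}.
(a,b)_13: α=1, u≡1; β=2, v≡4 (mod 13); (1|13)=+1, (4|13)=+1; sign (−1)^0·+1^2·+1^1 = +1.
(a,b)_5: α=-4, u≡3; β=-6, v≡2 (mod 5); (3|5)=-1, (2|5)=-1; sign (−1)^0·-1^-6·-1^-4 = +1.
(a,b)_3: α=2, u≡1; β=2, v≡1 (mod 3); (1|3)=+1, (1|3)=+1; sign (−1)^0·+1^2·+1^2 = +1.
(a,b)_11: α=2, u≡6; β=3, v≡9 (mod 11); (6|11)=-1, (9|11)=+1; sign (−1)^0·-1^3·+1^2 = -1.
(a,b)_2: α=4, β=10; u≡5, v≡3 (mod 8); ε(u)ε(v)=0·1, αω(v)=4·1, βω(u)=10·1; sum ≡ 0  ⇒  +1.
(a,b)_∞: sgn(13)=+, sgn(-77)=−, so +1.
(a,b)_7: α=2, u≡3; β=1, v≡3 (mod 7); (3|7)=-1, (3|7)=-1; sign (−1)^0·-1^1·-1^2 = -1.
(13, -77 / ℚ) ramifies at {7, 11}: a division algebra.

[7, 11]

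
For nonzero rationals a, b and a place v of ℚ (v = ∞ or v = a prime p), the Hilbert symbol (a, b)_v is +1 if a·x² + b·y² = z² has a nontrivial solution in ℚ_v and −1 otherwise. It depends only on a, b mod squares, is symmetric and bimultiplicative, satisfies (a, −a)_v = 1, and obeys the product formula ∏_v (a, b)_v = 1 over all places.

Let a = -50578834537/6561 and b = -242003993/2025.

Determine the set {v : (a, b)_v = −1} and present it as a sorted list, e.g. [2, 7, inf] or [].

[2, 17, 19, inf]

Mod squares: a ≡ -3553, b ≡ -17. Check v ∈ {∞, 2, 3, 5, 7, 11, 17, 19}.
v=17: a=17^1·(≡5), b=17^1·(≡8) mod 17; (5|17)=-1, (8|17)=+1; (−1)^{1·1·8}·(-1)^1·(+1)^1 = -1.
v=7: a=7^6·(≡3), b=7^6·(≡4) mod 7; (3|7)=-1, (4|7)=+1; (−1)^{6·6·3}·(-1)^6·(+1)^6 = +1.
v=5: a=5^0·(≡3), b=5^-2·(≡2) mod 5; (3|5)=-1, (2|5)=-1; (−1)^{0·-2·2}·(-1)^-2·(-1)^0 = +1.
v=∞: -3553 < 0 and -17 < 0  ⇒  (a,b)_∞ = -1.
v=3: a=3^-8·(≡2), b=3^-4·(≡1) mod 3; (2|3)=-1, (1|3)=+1; (−1)^{-8·-4·1}·(-1)^-4·(+1)^-8 = +1.
v=11: a=11^3·(≡10), b=11^2·(≡9) mod 11; (10|11)=-1, (9|11)=+1; (−1)^{3·2·5}·(-1)^2·(+1)^3 = +1.
v=2: v_2(a)=0, v_2(b)=0; units ≡ 7, 7 (mod 8); ε·ε+αω+βω = 1·1+0·0+0·0 ≡ 1  ⇒  (a,b)_2 = -1.
v=19: a=19^1·(≡13), b=19^0·(≡3) mod 19; (13|19)=-1, (3|19)=-1; (−1)^{1·0·9}·(-1)^0·(-1)^1 = -1.
(-3553, -17 / ℚ) ramifies at {2, 17, 19, ∞}: a division algebra.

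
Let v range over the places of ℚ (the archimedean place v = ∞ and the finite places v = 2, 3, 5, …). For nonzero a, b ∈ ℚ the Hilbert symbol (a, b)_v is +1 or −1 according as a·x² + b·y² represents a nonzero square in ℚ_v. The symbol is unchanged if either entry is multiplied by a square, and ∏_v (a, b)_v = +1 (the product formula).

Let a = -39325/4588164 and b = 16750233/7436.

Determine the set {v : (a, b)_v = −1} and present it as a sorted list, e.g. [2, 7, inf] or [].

Mod squares: a ≡ -13, b ≡ 28083. Check v ∈ {∞, 2, 3, 5, 7, 11, 13, 17, 23, 37}.
v=3: a=3^-4·(≡2), b=3^9·(≡1) mod 3; (2|3)=-1, (1|3)=+1; (−1)^{-4·9·1}·(-1)^9·(+1)^-4 = -1.
v=∞: -13 < 0 and 28083 > 0  ⇒  (a,b)_∞ = +1.
v=7: a=7^-2·(≡2), b=7^0·(≡5) mod 7; (2|7)=+1, (5|7)=-1; (−1)^{-2·0·3}·(+1)^0·(-1)^-2 = +1.
v=5: a=5^2·(≡3), b=5^0·(≡3) mod 5; (3|5)=-1, (3|5)=-1; (−1)^{2·0·2}·(-1)^0·(-1)^2 = +1.
v=11: a=11^2·(≡3), b=11^-1·(≡1) mod 11; (3|11)=+1, (1|11)=+1; (−1)^{2·-1·5}·(+1)^-1·(+1)^2 = +1.
v=37: a=37^0·(≡5), b=37^1·(≡23) mod 37; (5|37)=-1, (23|37)=-1; (−1)^{0·1·18}·(-1)^1·(-1)^0 = -1.
v=17: a=17^-2·(≡2), b=17^0·(≡2) mod 17; (2|17)=+1, (2|17)=+1; (−1)^{-2·0·8}·(+1)^0·(+1)^-2 = +1.
v=23: a=23^0·(≡21), b=23^1·(≡13) mod 23; (21|23)=-1, (13|23)=+1; (−1)^{0·1·11}·(-1)^1·(+1)^0 = -1.
v=13: a=13^1·(≡12), b=13^-2·(≡9) mod 13; (12|13)=+1, (9|13)=+1; (−1)^{1·-2·6}·(+1)^-2·(+1)^1 = +1.
v=2: v_2(a)=-2, v_2(b)=-2; units ≡ 3, 3 (mod 8); ε·ε+αω+βω = 1·1+-2·1+-2·1 ≡ 1  ⇒  (a,b)_2 = -1.
|Ram(-13, 28083)| = 4, even; anisotropic at {2, 3, 23, 37}.

[2, 3, 23, 37]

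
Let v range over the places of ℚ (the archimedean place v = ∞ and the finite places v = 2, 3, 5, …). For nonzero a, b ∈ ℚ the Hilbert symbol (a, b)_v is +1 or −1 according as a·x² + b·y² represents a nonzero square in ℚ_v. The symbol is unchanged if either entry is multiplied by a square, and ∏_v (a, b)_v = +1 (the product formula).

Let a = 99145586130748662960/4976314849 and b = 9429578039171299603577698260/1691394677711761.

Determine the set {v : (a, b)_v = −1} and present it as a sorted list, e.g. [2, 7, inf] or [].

(a, b) ≡ (565915, 6582485) mod (ℚ^×)²; places V = {2, 3, 5, 7, 11, 13, 17, 19, 23, 31, 37, 43, 53, ∞}.
(a,b)_37: α=1, u≡15; β=1, v≡27 (mod 37); (15|37)=-1, (27|37)=+1; sign (−1)^0·-1^1·+1^1 = -1.
(a,b)_17: α=2, u≡1; β=3, v≡15 (mod 17); (1|17)=+1, (15|17)=+1; sign (−1)^0·+1^3·+1^2 = +1.
(a,b)_43: α=0, u≡6; β=2, v≡30 (mod 43); (6|43)=+1, (30|43)=-1; sign (−1)^0·+1^2·-1^0 = +1.
(a,b)_23: α=3, u≡16; β=3, v≡9 (mod 23); (16|23)=+1, (9|23)=+1; sign (−1)^1·+1^3·+1^3 = -1.
(a,b)_5: α=1, u≡3; β=1, v≡2 (mod 5); (3|5)=-1, (2|5)=-1; sign (−1)^0·-1^1·-1^1 = +1.
(a,b)_31: α=2, u≡18; β=2, v≡10 (mod 31); (18|31)=+1, (10|31)=+1; sign (−1)^0·+1^2·+1^2 = +1.
(a,b)_7: α=3, u≡1; β=5, v≡3 (mod 7); (1|7)=+1, (3|7)=-1; sign (−1)^1·+1^5·-1^3 = +1.
(a,b)_3: α=2, u≡1; β=2, v≡2 (mod 3); (1|3)=+1, (2|3)=-1; sign (−1)^0·+1^2·-1^2 = +1.
(a,b)_19: α=1, u≡18; β=2, v≡4 (mod 19); (18|19)=-1, (4|19)=+1; sign (−1)^0·-1^2·+1^1 = +1.
(a,b)_11: α=-6, u≡1; β=-8, v≡8 (mod 11); (1|11)=+1, (8|11)=-1; sign (−1)^0·+1^-8·-1^-6 = +1.
(a,b)_13: α=2, u≡3; β=3, v≡5 (mod 13); (3|13)=+1, (5|13)=-1; sign (−1)^0·+1^3·-1^2 = +1.
(a,b)_2: α=4, β=2; u≡3, v≡5 (mod 8); ε(u)ε(v)=1·0, αω(v)=4·1, βω(u)=2·1; sum ≡ 0  ⇒  +1.
(a,b)_53: α=-2, u≡41; β=-4, v≡6 (mod 53); (41|53)=-1, (6|53)=+1; sign (−1)^0·-1^-4·+1^-2 = +1.
(a,b)_∞: sgn(565915)=+, sgn(6582485)=+, so +1.
|Ram(565915, 6582485)| = 2, even; anisotropic at {23, 37}.

[23, 37]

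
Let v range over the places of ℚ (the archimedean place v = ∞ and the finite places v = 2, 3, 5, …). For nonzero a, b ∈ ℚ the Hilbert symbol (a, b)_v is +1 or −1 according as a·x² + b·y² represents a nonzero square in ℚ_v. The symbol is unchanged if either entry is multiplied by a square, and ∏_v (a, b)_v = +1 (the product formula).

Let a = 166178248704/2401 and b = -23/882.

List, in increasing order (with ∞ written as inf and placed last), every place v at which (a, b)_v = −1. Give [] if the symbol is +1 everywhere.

(a, b) ≡ (34086, -46) mod (ℚ^×)²; places V = {2, 3, 7, 13, 19, 23, ∞}.
(a,b)_23: α=3, u≡5; β=1, v≡20 (mod 23); (5|23)=-1, (20|23)=-1; sign (−1)^1·-1^1·-1^3 = -1.
(a,b)_19: α=1, u≡2; β=0, v≡9 (mod 19); (2|19)=-1, (9|19)=+1; sign (−1)^0·-1^0·+1^1 = +1.
(a,b)_13: α=1, u≡4; β=0, v≡5 (mod 13); (4|13)=+1, (5|13)=-1; sign (−1)^0·+1^0·-1^1 = -1.
(a,b)_∞: sgn(34086)=+, sgn(-46)=−, so +1.
(a,b)_7: α=-4, u≡6; β=-2, v≡3 (mod 7); (6|7)=-1, (3|7)=-1; sign (−1)^0·-1^-2·-1^-4 = +1.
(a,b)_3: α=3, u≡1; β=-2, v≡2 (mod 3); (1|3)=+1, (2|3)=-1; sign (−1)^0·+1^-2·-1^3 = -1.
(a,b)_2: α=11, β=-1; u≡3, v≡1 (mod 8); ε(u)ε(v)=1·0, αω(v)=11·0, βω(u)=-1·1; sum ≡ 1  ⇒  -1.
Ram(34086, -46) = {2, 3, 13, 23}; no ℚ_2-point on the conic.

[2, 3, 13, 23]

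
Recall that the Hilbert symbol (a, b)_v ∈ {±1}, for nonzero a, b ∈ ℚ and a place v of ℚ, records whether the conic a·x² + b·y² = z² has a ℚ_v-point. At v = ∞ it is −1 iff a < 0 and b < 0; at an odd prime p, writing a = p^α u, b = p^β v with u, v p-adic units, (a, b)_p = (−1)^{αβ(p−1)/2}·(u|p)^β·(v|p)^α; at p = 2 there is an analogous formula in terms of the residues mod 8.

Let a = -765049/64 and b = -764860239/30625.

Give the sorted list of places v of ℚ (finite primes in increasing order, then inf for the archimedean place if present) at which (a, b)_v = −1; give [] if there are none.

Mod squares: a ≡ -765049, b ≡ -8671. Check v ∈ {∞, 2, 3, 5, 7, 11, 13, 23, 29, 31, 37}.
v=23: a=23^1·(≡1), b=23^1·(≡20) mod 23; (1|23)=+1, (20|23)=-1; (−1)^{1·1·11}·(+1)^1·(-1)^1 = +1.
v=3: a=3^0·(≡2), b=3^6·(≡2) mod 3; (2|3)=-1, (2|3)=-1; (−1)^{0·6·1}·(-1)^6·(-1)^0 = +1.
v=2: v_2(a)=-6, v_2(b)=0; units ≡ 7, 1 (mod 8); ε·ε+αω+βω = 1·0+-6·0+0·0 ≡ 0  ⇒  (a,b)_2 = +1.
v=31: a=31^1·(≡14), b=31^0·(≡20) mod 31; (14|31)=+1, (20|31)=+1; (−1)^{1·0·15}·(+1)^0·(+1)^1 = +1.
v=7: a=7^0·(≡2), b=7^-2·(≡2) mod 7; (2|7)=+1, (2|7)=+1; (−1)^{0·-2·3}·(+1)^-2·(+1)^0 = +1.
v=13: a=13^0·(≡12), b=13^1·(≡1) mod 13; (12|13)=+1, (1|13)=+1; (−1)^{0·1·6}·(+1)^1·(+1)^0 = +1.
v=11: a=11^0·(≡5), b=11^2·(≡2) mod 11; (5|11)=+1, (2|11)=-1; (−1)^{0·2·5}·(+1)^2·(-1)^0 = +1.
v=29: a=29^1·(≡16), b=29^1·(≡23) mod 29; (16|29)=+1, (23|29)=+1; (−1)^{1·1·14}·(+1)^1·(+1)^1 = +1.
v=∞: -765049 < 0 and -8671 < 0  ⇒  (a,b)_∞ = -1.
v=5: a=5^0·(≡4), b=5^-4·(≡4) mod 5; (4|5)=+1, (4|5)=+1; (−1)^{0·-4·2}·(+1)^-4·(+1)^0 = +1.
v=37: a=37^1·(≡29), b=37^0·(≡18) mod 37; (29|37)=-1, (18|37)=-1; (−1)^{1·0·18}·(-1)^0·(-1)^1 = -1.
Ram(-765049, -8671) = {37, ∞}; no ℚ_37-point on the conic.

[37, inf]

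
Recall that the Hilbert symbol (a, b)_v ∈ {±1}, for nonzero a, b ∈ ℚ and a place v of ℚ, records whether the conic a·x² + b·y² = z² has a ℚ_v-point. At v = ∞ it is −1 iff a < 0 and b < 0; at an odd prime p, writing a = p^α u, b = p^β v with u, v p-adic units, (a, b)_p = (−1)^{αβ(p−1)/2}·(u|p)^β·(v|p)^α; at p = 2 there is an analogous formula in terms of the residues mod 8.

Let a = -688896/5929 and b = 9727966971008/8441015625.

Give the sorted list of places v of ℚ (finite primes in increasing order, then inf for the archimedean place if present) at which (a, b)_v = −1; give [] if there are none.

Mod squares: a ≡ -299, b ≡ 6578. Check v ∈ {∞, 2, 3, 5, 7, 11, 13, 19, 23}.
v=23: a=23^1·(≡15), b=23^3·(≡21) mod 23; (15|23)=-1, (21|23)=-1; (−1)^{1·3·11}·(-1)^3·(-1)^1 = -1.
v=13: a=13^1·(≡9), b=13^1·(≡3) mod 13; (9|13)=+1, (3|13)=+1; (−1)^{1·1·6}·(+1)^1·(+1)^1 = +1.
v=5: a=5^0·(≡1), b=5^-8·(≡2) mod 5; (1|5)=+1, (2|5)=-1; (−1)^{0·-8·2}·(+1)^-8·(-1)^0 = +1.
v=11: a=11^-2·(≡9), b=11^3·(≡3) mod 11; (9|11)=+1, (3|11)=+1; (−1)^{-2·3·5}·(+1)^3·(+1)^-2 = +1.
v=19: a=19^0·(≡6), b=19^2·(≡4) mod 19; (6|19)=+1, (4|19)=+1; (−1)^{0·2·9}·(+1)^2·(+1)^0 = +1.
v=7: a=7^-2·(≡1), b=7^-4·(≡6) mod 7; (1|7)=+1, (6|7)=-1; (−1)^{-2·-4·3}·(+1)^-4·(-1)^-2 = +1.
v=∞: -299 < 0 and 6578 > 0  ⇒  (a,b)_∞ = +1.
v=3: a=3^2·(≡1), b=3^-2·(≡2) mod 3; (1|3)=+1, (2|3)=-1; (−1)^{2·-2·1}·(+1)^-2·(-1)^2 = +1.
v=2: v_2(a)=8, v_2(b)=7; units ≡ 5, 1 (mod 8); ε·ε+αω+βω = 0·0+8·0+7·1 ≡ 1  ⇒  (a,b)_2 = -1.
|Ram(-299, 6578)| = 2, even; anisotropic at {2, 23}.

[2, 23]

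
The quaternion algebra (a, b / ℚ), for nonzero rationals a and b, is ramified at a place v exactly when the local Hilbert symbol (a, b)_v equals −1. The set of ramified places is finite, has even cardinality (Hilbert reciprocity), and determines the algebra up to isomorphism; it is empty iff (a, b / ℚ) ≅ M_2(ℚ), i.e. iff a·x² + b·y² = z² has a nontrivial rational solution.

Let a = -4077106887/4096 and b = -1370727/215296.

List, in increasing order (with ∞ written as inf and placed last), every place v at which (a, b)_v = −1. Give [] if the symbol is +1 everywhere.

[31, inf]

(a, b) ≡ (-1767, -527) mod (ℚ^×)²; places V = {2, 3, 7, 17, 19, 29, 31, ∞}.
(a,b)_∞: sgn(-1767)=−, sgn(-527)=−, so -1.
(a,b)_7: α=4, u≡1; β=0, v≡5 (mod 7); (1|7)=+1, (5|7)=-1; sign (−1)^0·+1^0·-1^4 = +1.
(a,b)_19: α=1, u≡14; β=0, v≡4 (mod 19); (14|19)=-1, (4|19)=+1; sign (−1)^0·-1^0·+1^1 = +1.
(a,b)_2: α=-12, β=-8; u≡1, v≡1 (mod 8); ε(u)ε(v)=0·0, αω(v)=-12·0, βω(u)=-8·0; sum ≡ 0  ⇒  +1.
(a,b)_3: α=1, u≡2; β=2, v≡1 (mod 3); (2|3)=-1, (1|3)=+1; sign (−1)^0·-1^2·+1^1 = +1.
(a,b)_17: α=0, u≡15; β=3, v≡14 (mod 17); (15|17)=+1, (14|17)=-1; sign (−1)^0·+1^3·-1^0 = +1.
(a,b)_31: α=3, u≡2; β=1, v≡20 (mod 31); (2|31)=+1, (20|31)=+1; sign (−1)^1·+1^1·+1^3 = -1.
(a,b)_29: α=0, u≡18; β=-2, v≡20 (mod 29); (18|29)=-1, (20|29)=+1; sign (−1)^0·-1^-2·+1^0 = +1.
(-1767, -527 / ℚ) ramifies at {31, ∞}: a division algebra.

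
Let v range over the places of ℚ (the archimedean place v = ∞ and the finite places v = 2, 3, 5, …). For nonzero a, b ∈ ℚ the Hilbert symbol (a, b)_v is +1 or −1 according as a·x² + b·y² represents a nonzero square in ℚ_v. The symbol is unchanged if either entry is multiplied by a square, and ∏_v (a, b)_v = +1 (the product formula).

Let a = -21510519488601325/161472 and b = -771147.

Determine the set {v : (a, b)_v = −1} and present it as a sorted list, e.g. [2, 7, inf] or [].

[3, inf]

(a, b) ≡ (-39, -3) mod (ℚ^×)²; places V = {2, 3, 5, 7, 13, 23, 29, ∞}.
(a,b)_7: α=2, u≡5; β=0, v≡1 (mod 7); (5|7)=-1, (1|7)=+1; sign (−1)^0·-1^0·+1^2 = +1.
(a,b)_∞: sgn(-39)=−, sgn(-3)=−, so -1.
(a,b)_3: α=-1, u≡2; β=3, v≡2 (mod 3); (2|3)=-1, (2|3)=-1; sign (−1)^1·-1^3·-1^-1 = -1.
(a,b)_2: α=-6, β=0; u≡1, v≡5 (mod 8); ε(u)ε(v)=0·0, αω(v)=-6·1, βω(u)=0·0; sum ≡ 0  ⇒  +1.
(a,b)_5: α=2, u≡1; β=0, v≡3 (mod 5); (1|5)=+1, (3|5)=-1; sign (−1)^0·+1^0·-1^2 = +1.
(a,b)_29: α=-2, u≡11; β=0, v≡21 (mod 29); (11|29)=-1, (21|29)=-1; sign (−1)^0·-1^0·-1^-2 = +1.
(a,b)_23: α=4, u≡7; β=0, v≡20 (mod 23); (7|23)=-1, (20|23)=-1; sign (−1)^0·-1^0·-1^4 = +1.
(a,b)_13: α=7, u≡9; β=4, v≡12 (mod 13); (9|13)=+1, (12|13)=+1; sign (−1)^0·+1^4·+1^7 = +1.
Ram(-39, -3) = {3, ∞}; no ℚ_3-point on the conic.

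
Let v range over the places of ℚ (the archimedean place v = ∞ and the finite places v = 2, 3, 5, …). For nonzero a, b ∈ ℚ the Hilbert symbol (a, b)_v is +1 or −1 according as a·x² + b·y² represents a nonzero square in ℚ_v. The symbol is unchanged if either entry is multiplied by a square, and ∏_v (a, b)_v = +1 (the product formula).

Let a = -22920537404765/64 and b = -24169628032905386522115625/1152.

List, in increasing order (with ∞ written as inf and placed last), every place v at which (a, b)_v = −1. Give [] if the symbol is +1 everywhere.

[5, 11, 29, inf]

(a, b) ≡ (-63365, -27170) mod (ℚ^×)²; places V = {2, 3, 5, 7, 11, 13, 19, 23, 29, ∞}.
(a,b)_11: α=2, u≡10; β=3, v≡4 (mod 11); (10|11)=-1, (4|11)=+1; sign (−1)^0·-1^3·+1^2 = -1.
(a,b)_5: α=1, u≡3; β=5, v≡4 (mod 5); (3|5)=-1, (4|5)=+1; sign (−1)^0·-1^5·+1^1 = -1.
(a,b)_23: α=1, u≡19; β=2, v≡8 (mod 23); (19|23)=-1, (8|23)=+1; sign (−1)^0·-1^2·+1^1 = +1.
(a,b)_29: α=1, u≡26; β=2, v≡3 (mod 29); (26|29)=-1, (3|29)=-1; sign (−1)^0·-1^2·-1^1 = -1.
(a,b)_2: α=-6, β=-7; u≡3, v≡7 (mod 8); ε(u)ε(v)=1·1, αω(v)=-6·0, βω(u)=-7·1; sum ≡ 0  ⇒  +1.
(a,b)_3: α=0, u≡1; β=-2, v≡1 (mod 3); (1|3)=+1, (1|3)=+1; sign (−1)^0·+1^-2·+1^0 = +1.
(a,b)_∞: sgn(-63365)=−, sgn(-27170)=−, so -1.
(a,b)_19: α=3, u≡11; β=5, v≡14 (mod 19); (11|19)=+1, (14|19)=-1; sign (−1)^1·+1^5·-1^3 = +1.
(a,b)_7: α=2, u≡6; β=4, v≡2 (mod 7); (6|7)=-1, (2|7)=+1; sign (−1)^0·-1^4·+1^2 = +1.
(a,b)_13: α=2, u≡4; β=3, v≡10 (mod 13); (4|13)=+1, (10|13)=+1; sign (−1)^0·+1^3·+1^2 = +1.
|Ram(-63365, -27170)| = 4, even; anisotropic at {5, 11, 29, ∞}.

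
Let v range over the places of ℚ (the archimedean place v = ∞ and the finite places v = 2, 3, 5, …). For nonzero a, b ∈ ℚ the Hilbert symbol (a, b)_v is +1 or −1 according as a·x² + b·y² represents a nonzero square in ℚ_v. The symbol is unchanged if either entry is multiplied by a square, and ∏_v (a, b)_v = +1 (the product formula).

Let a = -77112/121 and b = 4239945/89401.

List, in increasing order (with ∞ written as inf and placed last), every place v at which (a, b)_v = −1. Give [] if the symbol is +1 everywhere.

(a, b) ≡ (-238, 145) mod (ℚ^×)²; places V = {2, 3, 5, 7, 11, 13, 17, 19, 23, 29, ∞}.
(a,b)_13: α=0, u≡1; β=-2, v≡11 (mod 13); (1|13)=+1, (11|13)=-1; sign (−1)^0·+1^-2·-1^0 = +1.
(a,b)_11: α=-2, u≡9; β=0, v≡7 (mod 11); (9|11)=+1, (7|11)=-1; sign (−1)^0·+1^0·-1^-2 = +1.
(a,b)_7: α=1, u≡1; β=0, v≡6 (mod 7); (1|7)=+1, (6|7)=-1; sign (−1)^0·+1^0·-1^1 = -1.
(a,b)_3: α=4, u≡2; β=4, v≡1 (mod 3); (2|3)=-1, (1|3)=+1; sign (−1)^0·-1^4·+1^4 = +1.
(a,b)_19: α=0, u≡4; β=2, v≡10 (mod 19); (4|19)=+1, (10|19)=-1; sign (−1)^0·+1^2·-1^0 = +1.
(a,b)_29: α=0, u≡23; β=1, v≡7 (mod 29); (23|29)=+1, (7|29)=+1; sign (−1)^0·+1^1·+1^0 = +1.
(a,b)_5: α=0, u≡3; β=1, v≡4 (mod 5); (3|5)=-1, (4|5)=+1; sign (−1)^0·-1^1·+1^0 = -1.
(a,b)_17: α=1, u≡10; β=0, v≡4 (mod 17); (10|17)=-1, (4|17)=+1; sign (−1)^0·-1^0·+1^1 = +1.
(a,b)_∞: sgn(-238)=−, sgn(145)=+, so +1.
(a,b)_23: α=0, u≡5; β=-2, v≡7 (mod 23); (5|23)=-1, (7|23)=-1; sign (−1)^0·-1^-2·-1^0 = +1.
(a,b)_2: α=3, β=0; u≡1, v≡1 (mod 8); ε(u)ε(v)=0·0, αω(v)=3·0, βω(u)=0·0; sum ≡ 0  ⇒  +1.
(-238, 145 / ℚ) ramifies at {5, 7}: a division algebra.

[5, 7]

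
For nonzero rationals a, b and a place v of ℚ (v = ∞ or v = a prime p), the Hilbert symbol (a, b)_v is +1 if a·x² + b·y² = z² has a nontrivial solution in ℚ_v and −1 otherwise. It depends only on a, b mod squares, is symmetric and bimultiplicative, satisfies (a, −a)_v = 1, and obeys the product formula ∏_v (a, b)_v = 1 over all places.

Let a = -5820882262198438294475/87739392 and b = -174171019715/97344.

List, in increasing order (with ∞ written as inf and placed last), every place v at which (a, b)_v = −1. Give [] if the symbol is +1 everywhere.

[5, inf]

Mod squares: a ≡ -33, b ≡ -35. Check v ∈ {∞, 2, 3, 5, 7, 11, 13, 53}.
v=3: a=3^-1·(≡1), b=3^-2·(≡1) mod 3; (1|3)=+1, (1|3)=+1; (−1)^{-1·-2·1}·(+1)^-2·(+1)^-1 = +1.
v=53: a=53^2·(≡51), b=53^2·(≡18) mod 53; (51|53)=-1, (18|53)=-1; (−1)^{2·2·26}·(-1)^2·(-1)^2 = +1.
v=5: a=5^2·(≡3), b=5^1·(≡3) mod 5; (3|5)=-1, (3|5)=-1; (−1)^{2·1·2}·(-1)^1·(-1)^2 = -1.
v=13: a=13^-4·(≡2), b=13^-2·(≡12) mod 13; (2|13)=-1, (12|13)=+1; (−1)^{-4·-2·6}·(-1)^-2·(+1)^-4 = +1.
v=11: a=11^13·(≡2), b=11^6·(≡5) mod 11; (2|11)=-1, (5|11)=+1; (−1)^{13·6·5}·(-1)^6·(+1)^13 = +1.
v=2: v_2(a)=-10, v_2(b)=-6; units ≡ 7, 5 (mod 8); ε·ε+αω+βω = 1·0+-10·1+-6·0 ≡ 0  ⇒  (a,b)_2 = +1.
v=7: a=7^4·(≡4), b=7^1·(≡2) mod 7; (4|7)=+1, (2|7)=+1; (−1)^{4·1·3}·(+1)^1·(+1)^4 = +1.
v=∞: -33 < 0 and -35 < 0  ⇒  (a,b)_∞ = -1.
(-33, -35 / ℚ) ramifies at {5, ∞}: a division algebra.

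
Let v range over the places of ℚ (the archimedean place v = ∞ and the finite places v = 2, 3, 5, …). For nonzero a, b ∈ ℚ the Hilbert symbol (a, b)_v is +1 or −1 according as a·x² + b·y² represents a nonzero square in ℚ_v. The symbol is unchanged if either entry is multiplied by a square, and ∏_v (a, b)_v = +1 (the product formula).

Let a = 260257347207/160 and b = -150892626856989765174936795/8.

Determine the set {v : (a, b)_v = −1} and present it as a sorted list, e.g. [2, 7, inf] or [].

(a, b) ≡ (116870, -3190) mod (ℚ^×)²; places V = {2, 3, 5, 11, 13, 29, 31, ∞}.
(a,b)_3: α=2, u≡2; β=4, v≡2 (mod 3); (2|3)=-1, (2|3)=-1; sign (−1)^0·-1^4·-1^2 = +1.
(a,b)_13: α=3, u≡7; β=8, v≡7 (mod 13); (7|13)=-1, (7|13)=-1; sign (−1)^0·-1^8·-1^3 = -1.
(a,b)_11: α=4, u≡8; β=7, v≡6 (mod 11); (8|11)=-1, (6|11)=-1; sign (−1)^0·-1^7·-1^4 = -1.
(a,b)_5: α=-1, u≡1; β=1, v≡2 (mod 5); (1|5)=+1, (2|5)=-1; sign (−1)^0·+1^1·-1^-1 = -1.
(a,b)_∞: sgn(116870)=+, sgn(-3190)=−, so +1.
(a,b)_2: α=-5, β=-3; u≡3, v≡5 (mod 8); ε(u)ε(v)=1·0, αω(v)=-5·1, βω(u)=-3·1; sum ≡ 0  ⇒  +1.
(a,b)_29: α=1, u≡22; β=3, v≡9 (mod 29); (22|29)=+1, (9|29)=+1; sign (−1)^0·+1^3·+1^1 = +1.
(a,b)_31: α=1, u≡18; β=2, v≡27 (mod 31); (18|31)=+1, (27|31)=-1; sign (−1)^0·+1^2·-1^1 = -1.
|Ram(116870, -3190)| = 4, even; anisotropic at {5, 11, 13, 31}.

[5, 11, 13, 31]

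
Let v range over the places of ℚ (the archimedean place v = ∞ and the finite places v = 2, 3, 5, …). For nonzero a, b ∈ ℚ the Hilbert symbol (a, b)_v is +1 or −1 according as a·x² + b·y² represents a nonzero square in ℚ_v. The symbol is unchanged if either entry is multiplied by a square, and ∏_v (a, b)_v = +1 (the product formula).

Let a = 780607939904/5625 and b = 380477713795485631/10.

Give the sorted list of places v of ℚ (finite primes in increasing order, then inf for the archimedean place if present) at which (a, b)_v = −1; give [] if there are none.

[2, 23]

(a, b) ≡ (221, 3910) mod (ℚ^×)²; places V = {2, 3, 5, 13, 17, 19, 23, ∞}.
(a,b)_∞: sgn(221)=+, sgn(3910)=+, so +1.
(a,b)_3: α=-2, u≡2; β=0, v≡1 (mod 3); (2|3)=-1, (1|3)=+1; sign (−1)^0·-1^0·+1^-2 = +1.
(a,b)_2: α=6, β=-1; u≡5, v≡3 (mod 8); ε(u)ε(v)=0·1, αω(v)=6·1, βω(u)=-1·1; sum ≡ 1  ⇒  -1.
(a,b)_19: α=2, u≡18; β=4, v≡3 (mod 19); (18|19)=-1, (3|19)=-1; sign (−1)^0·-1^4·-1^2 = +1.
(a,b)_5: α=-4, u≡1; β=-1, v≡3 (mod 5); (1|5)=+1, (3|5)=-1; sign (−1)^0·+1^-1·-1^-4 = +1.
(a,b)_17: α=3, u≡4; β=5, v≡8 (mod 17); (4|17)=+1, (8|17)=+1; sign (−1)^0·+1^5·+1^3 = +1.
(a,b)_23: α=2, u≡7; β=3, v≡9 (mod 23); (7|23)=-1, (9|23)=+1; sign (−1)^0·-1^3·+1^2 = -1.
(a,b)_13: α=1, u≡10; β=2, v≡4 (mod 13); (10|13)=+1, (4|13)=+1; sign (−1)^0·+1^2·+1^1 = +1.
|Ram(221, 3910)| = 2, even; anisotropic at {2, 23}.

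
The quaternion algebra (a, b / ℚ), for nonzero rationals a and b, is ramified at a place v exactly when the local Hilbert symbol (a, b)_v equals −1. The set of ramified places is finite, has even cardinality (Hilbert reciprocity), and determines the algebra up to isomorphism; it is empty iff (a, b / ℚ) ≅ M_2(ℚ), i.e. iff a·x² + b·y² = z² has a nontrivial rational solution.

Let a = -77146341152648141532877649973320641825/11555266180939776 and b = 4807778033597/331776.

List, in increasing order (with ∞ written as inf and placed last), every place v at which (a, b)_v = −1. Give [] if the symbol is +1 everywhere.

[29, 31, 43, 47]

Mod squares: a ≡ -12718153, b ≡ 438557. Check v ∈ {∞, 2, 3, 5, 7, 11, 23, 29, 31, 43, 47}.
v=7: a=7^11·(≡3), b=7^3·(≡4) mod 7; (3|7)=-1, (4|7)=+1; (−1)^{11·3·3}·(-1)^3·(+1)^11 = +1.
v=31: a=31^3·(≡6), b=31^1·(≡15) mod 31; (6|31)=-1, (15|31)=-1; (−1)^{3·1·15}·(-1)^1·(-1)^3 = -1.
v=∞: -12718153 < 0 and 438557 > 0  ⇒  (a,b)_∞ = +1.
v=5: a=5^2·(≡2), b=5^0·(≡2) mod 5; (2|5)=-1, (2|5)=-1; (−1)^{2·0·2}·(-1)^0·(-1)^2 = +1.
v=11: a=11^2·(≡3), b=11^2·(≡9) mod 11; (3|11)=+1, (9|11)=+1; (−1)^{2·2·5}·(+1)^2·(+1)^2 = +1.
v=43: a=43^7·(≡8), b=43^3·(≡32) mod 43; (8|43)=-1, (32|43)=-1; (−1)^{7·3·21}·(-1)^3·(-1)^7 = -1.
v=23: a=23^2·(≡14), b=23^0·(≡16) mod 23; (14|23)=-1, (16|23)=+1; (−1)^{2·0·11}·(-1)^0·(+1)^2 = +1.
v=2: v_2(a)=-28, v_2(b)=-12; units ≡ 7, 5 (mod 8); ε·ε+αω+βω = 1·0+-28·1+-12·0 ≡ 0  ⇒  (a,b)_2 = +1.
v=29: a=29^1·(≡26), b=29^0·(≡17) mod 29; (26|29)=-1, (17|29)=-1; (−1)^{1·0·14}·(-1)^0·(-1)^1 = -1.
v=47: a=47^3·(≡34), b=47^1·(≡9) mod 47; (34|47)=+1, (9|47)=+1; (−1)^{3·1·23}·(+1)^1·(+1)^3 = -1.
v=3: a=3^-16·(≡2), b=3^-4·(≡2) mod 3; (2|3)=-1, (2|3)=-1; (−1)^{-16·-4·1}·(-1)^-4·(-1)^-16 = +1.
(-12718153, 438557 / ℚ) ramifies at {29, 31, 43, 47}: a division algebra.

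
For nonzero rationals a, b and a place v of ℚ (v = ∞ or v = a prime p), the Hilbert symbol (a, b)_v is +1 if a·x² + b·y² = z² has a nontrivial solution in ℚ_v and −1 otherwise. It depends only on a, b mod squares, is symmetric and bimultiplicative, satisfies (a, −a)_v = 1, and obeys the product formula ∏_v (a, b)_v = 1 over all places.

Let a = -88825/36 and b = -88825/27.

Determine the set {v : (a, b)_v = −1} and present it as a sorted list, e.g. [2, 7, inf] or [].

(a, b) ≡ (-3553, -10659) mod (ℚ^×)²; places V = {2, 3, 5, 11, 17, 19, ∞}.
(a,b)_11: α=1, u≡7; β=1, v≡2 (mod 11); (7|11)=-1, (2|11)=-1; sign (−1)^1·-1^1·-1^1 = -1.
(a,b)_3: α=-2, u≡2; β=-3, v≡2 (mod 3); (2|3)=-1, (2|3)=-1; sign (−1)^0·-1^-3·-1^-2 = -1.
(a,b)_2: α=-2, β=0; u≡7, v≡5 (mod 8); ε(u)ε(v)=1·0, αω(v)=-2·1, βω(u)=0·0; sum ≡ 0  ⇒  +1.
(a,b)_5: α=2, u≡2; β=2, v≡1 (mod 5); (2|5)=-1, (1|5)=+1; sign (−1)^0·-1^2·+1^2 = +1.
(a,b)_19: α=1, u≡10; β=1, v≡7 (mod 19); (10|19)=-1, (7|19)=+1; sign (−1)^1·-1^1·+1^1 = +1.
(a,b)_∞: sgn(-3553)=−, sgn(-10659)=−, so -1.
(a,b)_17: α=1, u≡14; β=1, v≡13 (mod 17); (14|17)=-1, (13|17)=+1; sign (−1)^0·-1^1·+1^1 = -1.
|Ram(-3553, -10659)| = 4, even; anisotropic at {3, 11, 17, ∞}.

[3, 11, 17, inf]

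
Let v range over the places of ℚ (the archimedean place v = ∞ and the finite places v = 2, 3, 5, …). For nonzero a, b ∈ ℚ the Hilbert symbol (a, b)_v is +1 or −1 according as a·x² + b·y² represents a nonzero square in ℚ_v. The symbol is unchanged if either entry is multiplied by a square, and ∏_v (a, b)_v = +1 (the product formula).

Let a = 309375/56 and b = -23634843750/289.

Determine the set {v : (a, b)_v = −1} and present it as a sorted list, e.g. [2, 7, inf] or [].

[2, 11]

(a, b) ≡ (770, -70) mod (ℚ^×)²; places V = {2, 3, 5, 7, 11, 17, ∞}.
(a,b)_7: α=-1, u≡3; β=5, v≡4 (mod 7); (3|7)=-1, (4|7)=+1; sign (−1)^1·-1^5·+1^-1 = +1.
(a,b)_5: α=5, u≡4; β=7, v≡1 (mod 5); (4|5)=+1, (1|5)=+1; sign (−1)^0·+1^7·+1^5 = +1.
(a,b)_3: α=2, u≡2; β=2, v≡2 (mod 3); (2|3)=-1, (2|3)=-1; sign (−1)^0·-1^2·-1^2 = +1.
(a,b)_17: α=0, u≡12; β=-2, v≡9 (mod 17); (12|17)=-1, (9|17)=+1; sign (−1)^0·-1^-2·+1^0 = +1.
(a,b)_11: α=1, u≡9; β=0, v≡7 (mod 11); (9|11)=+1, (7|11)=-1; sign (−1)^0·+1^0·-1^1 = -1.
(a,b)_∞: sgn(770)=+, sgn(-70)=−, so +1.
(a,b)_2: α=-3, β=1; u≡1, v≡5 (mod 8); ε(u)ε(v)=0·0, αω(v)=-3·1, βω(u)=1·0; sum ≡ 1  ⇒  -1.
(770, -70 / ℚ) ramifies at {2, 11}: a division algebra.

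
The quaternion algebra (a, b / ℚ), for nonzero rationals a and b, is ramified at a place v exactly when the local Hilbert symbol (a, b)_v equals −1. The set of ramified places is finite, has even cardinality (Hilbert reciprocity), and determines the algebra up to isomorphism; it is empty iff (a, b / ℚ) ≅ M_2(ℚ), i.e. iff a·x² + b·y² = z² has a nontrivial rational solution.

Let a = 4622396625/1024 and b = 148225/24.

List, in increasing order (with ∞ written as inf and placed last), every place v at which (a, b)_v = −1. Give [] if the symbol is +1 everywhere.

[7, 11]

Mod squares: a ≡ 385, b ≡ 6. Check v ∈ {∞, 2, 3, 5, 7, 11}.
v=2: v_2(a)=-10, v_2(b)=-3; units ≡ 1, 3 (mod 8); ε·ε+αω+βω = 0·1+-10·1+-3·0 ≡ 0  ⇒  (a,b)_2 = +1.
v=7: a=7^3·(≡5), b=7^2·(≡5) mod 7; (5|7)=-1, (5|7)=-1; (−1)^{3·2·3}·(-1)^2·(-1)^3 = -1.
v=3: a=3^4·(≡1), b=3^-1·(≡2) mod 3; (1|3)=+1, (2|3)=-1; (−1)^{4·-1·1}·(+1)^-1·(-1)^4 = +1.
v=∞: 385 > 0 and 6 > 0  ⇒  (a,b)_∞ = +1.
v=5: a=5^3·(≡2), b=5^2·(≡1) mod 5; (2|5)=-1, (1|5)=+1; (−1)^{3·2·2}·(-1)^2·(+1)^3 = +1.
v=11: a=11^3·(≡10), b=11^2·(≡2) mod 11; (10|11)=-1, (2|11)=-1; (−1)^{3·2·5}·(-1)^2·(-1)^3 = -1.
|Ram(385, 6)| = 2, even; anisotropic at {7, 11}.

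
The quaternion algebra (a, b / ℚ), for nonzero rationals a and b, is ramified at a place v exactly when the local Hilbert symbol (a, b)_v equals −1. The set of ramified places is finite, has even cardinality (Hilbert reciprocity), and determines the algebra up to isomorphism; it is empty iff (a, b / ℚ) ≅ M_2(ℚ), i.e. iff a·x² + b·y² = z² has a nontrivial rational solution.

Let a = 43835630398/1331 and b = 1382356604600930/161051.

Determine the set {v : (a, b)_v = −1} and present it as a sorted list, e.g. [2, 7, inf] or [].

[5, 7, 11, 29]

Mod squares: a ≡ 12122, b ≡ 382267270. Check v ∈ {∞, 2, 5, 7, 11, 17, 19, 29, 53}.
v=∞: 12122 > 0 and 382267270 > 0  ⇒  (a,b)_∞ = +1.
v=7: a=7^2·(≡5), b=7^3·(≡3) mod 7; (5|7)=-1, (3|7)=-1; (−1)^{2·3·3}·(-1)^3·(-1)^2 = -1.
v=17: a=17^2·(≡15), b=17^3·(≡15) mod 17; (15|17)=+1, (15|17)=+1; (−1)^{2·3·8}·(+1)^3·(+1)^2 = +1.
v=5: a=5^0·(≡3), b=5^1·(≡1) mod 5; (3|5)=-1, (1|5)=+1; (−1)^{0·1·2}·(-1)^1·(+1)^0 = -1.
v=19: a=19^1·(≡1), b=19^1·(≡2) mod 19; (1|19)=+1, (2|19)=-1; (−1)^{1·1·9}·(+1)^1·(-1)^1 = +1.
v=11: a=11^-3·(≡10), b=11^-5·(≡2) mod 11; (10|11)=-1, (2|11)=-1; (−1)^{-3·-5·5}·(-1)^-5·(-1)^-3 = -1.
v=2: v_2(a)=1, v_2(b)=1; units ≡ 5, 3 (mod 8); ε·ε+αω+βω = 0·1+1·1+1·1 ≡ 0  ⇒  (a,b)_2 = +1.
v=29: a=29^1·(≡21), b=29^1·(≡4) mod 29; (21|29)=-1, (4|29)=+1; (−1)^{1·1·14}·(-1)^1·(+1)^1 = -1.
v=53: a=53^2·(≡17), b=53^3·(≡3) mod 53; (17|53)=+1, (3|53)=-1; (−1)^{2·3·26}·(+1)^3·(-1)^2 = +1.
|Ram(12122, 382267270)| = 4, even; anisotropic at {5, 7, 11, 29}.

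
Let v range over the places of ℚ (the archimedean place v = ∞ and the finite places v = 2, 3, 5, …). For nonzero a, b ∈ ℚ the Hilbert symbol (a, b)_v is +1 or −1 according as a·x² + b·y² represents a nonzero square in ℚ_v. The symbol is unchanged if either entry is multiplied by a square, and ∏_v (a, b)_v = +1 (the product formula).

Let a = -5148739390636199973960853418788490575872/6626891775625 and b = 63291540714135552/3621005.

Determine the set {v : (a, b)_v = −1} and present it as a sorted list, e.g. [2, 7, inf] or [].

(a, b) ≡ (-245427, 3587010) mod (ℚ^×)²; places V = {2, 3, 5, 7, 11, 13, 17, 19, 23, 29, 31, 37, ∞}.
(a,b)_17: α=6, u≡1; β=2, v≡3 (mod 17); (1|17)=+1, (3|17)=-1; sign (−1)^0·+1^2·-1^6 = +1.
(a,b)_∞: sgn(-245427)=−, sgn(3587010)=+, so +1.
(a,b)_23: α=-2, u≡2; β=-2, v≡19 (mod 23); (2|23)=+1, (19|23)=-1; sign (−1)^0·+1^-2·-1^-2 = +1.
(a,b)_11: α=-4, u≡3; β=0, v≡9 (mod 11); (3|11)=+1, (9|11)=+1; sign (−1)^0·+1^0·+1^-4 = +1.
(a,b)_31: α=3, u≡16; β=1, v≡2 (mod 31); (16|31)=+1, (2|31)=+1; sign (−1)^1·+1^1·+1^3 = -1.
(a,b)_19: α=2, u≡12; β=1, v≡16 (mod 19); (12|19)=-1, (16|19)=+1; sign (−1)^0·-1^1·+1^2 = -1.
(a,b)_2: α=22, β=13; u≡5, v≡1 (mod 8); ε(u)ε(v)=0·0, αω(v)=22·0, βω(u)=13·1; sum ≡ 1  ⇒  -1.
(a,b)_13: α=3, u≡10; β=2, v≡2 (mod 13); (10|13)=+1, (2|13)=-1; sign (−1)^0·+1^2·-1^3 = -1.
(a,b)_37: α=-2, u≡19; β=-2, v≡35 (mod 37); (19|37)=-1, (35|37)=-1; sign (−1)^0·-1^-2·-1^-2 = +1.
(a,b)_3: α=7, u≡1; β=3, v≡2 (mod 3); (1|3)=+1, (2|3)=-1; sign (−1)^1·+1^3·-1^7 = +1.
(a,b)_29: α=3, u≡6; β=1, v≡1 (mod 29); (6|29)=+1, (1|29)=+1; sign (−1)^0·+1^1·+1^3 = +1.
(a,b)_5: α=-4, u≡3; β=-1, v≡2 (mod 5); (3|5)=-1, (2|5)=-1; sign (−1)^0·-1^-1·-1^-4 = -1.
(a,b)_7: α=9, u≡2; β=3, v≡1 (mod 7); (2|7)=+1, (1|7)=+1; sign (−1)^1·+1^3·+1^9 = -1.
|Ram(-245427, 3587010)| = 6, even; anisotropic at {2, 5, 7, 13, 19, 31}.

[2, 5, 7, 13, 19, 31]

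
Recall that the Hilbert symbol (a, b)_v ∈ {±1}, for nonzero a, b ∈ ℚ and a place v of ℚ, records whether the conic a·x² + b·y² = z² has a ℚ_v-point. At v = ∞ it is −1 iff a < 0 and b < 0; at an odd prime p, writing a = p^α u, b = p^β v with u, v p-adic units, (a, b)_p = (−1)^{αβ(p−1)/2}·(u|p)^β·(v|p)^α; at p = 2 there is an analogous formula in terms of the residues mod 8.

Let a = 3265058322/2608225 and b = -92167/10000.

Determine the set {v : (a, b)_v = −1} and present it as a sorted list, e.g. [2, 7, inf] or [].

(a, b) ≡ (4478818, -92167) mod (ℚ^×)²; places V = {2, 3, 5, 17, 19, 29, 31, 37, 47, 53, ∞}.
(a,b)_3: α=6, u≡1; β=0, v≡2 (mod 3); (1|3)=+1, (2|3)=-1; sign (−1)^0·+1^0·-1^6 = +1.
(a,b)_29: α=1, u≡8; β=0, v≡1 (mod 29); (8|29)=-1, (1|29)=+1; sign (−1)^0·-1^0·+1^1 = +1.
(a,b)_2: α=1, β=-4; u≡1, v≡1 (mod 8); ε(u)ε(v)=0·0, αω(v)=1·0, βω(u)=-4·0; sum ≡ 0  ⇒  +1.
(a,b)_∞: sgn(4478818)=+, sgn(-92167)=−, so +1.
(a,b)_53: α=1, u≡38; β=1, v≡15 (mod 53); (38|53)=+1, (15|53)=+1; sign (−1)^0·+1^1·+1^1 = +1.
(a,b)_19: α=-2, u≡7; β=0, v≡13 (mod 19); (7|19)=+1, (13|19)=-1; sign (−1)^0·+1^0·-1^-2 = +1.
(a,b)_5: α=-2, u≡3; β=-4, v≡3 (mod 5); (3|5)=-1, (3|5)=-1; sign (−1)^0·-1^-4·-1^-2 = +1.
(a,b)_37: α=0, u≡15; β=1, v≡21 (mod 37); (15|37)=-1, (21|37)=+1; sign (−1)^0·-1^1·+1^0 = -1.
(a,b)_47: α=1, u≡32; β=1, v≡33 (mod 47); (32|47)=+1, (33|47)=-1; sign (−1)^1·+1^1·-1^1 = +1.
(a,b)_17: α=-2, u≡15; β=0, v≡6 (mod 17); (15|17)=+1, (6|17)=-1; sign (−1)^0·+1^0·-1^-2 = +1.
(a,b)_31: α=1, u≡1; β=0, v≡17 (mod 31); (1|31)=+1, (17|31)=-1; sign (−1)^0·+1^0·-1^1 = -1.
Ram(4478818, -92167) = {31, 37}; no ℚ_31-point on the conic.

[31, 37]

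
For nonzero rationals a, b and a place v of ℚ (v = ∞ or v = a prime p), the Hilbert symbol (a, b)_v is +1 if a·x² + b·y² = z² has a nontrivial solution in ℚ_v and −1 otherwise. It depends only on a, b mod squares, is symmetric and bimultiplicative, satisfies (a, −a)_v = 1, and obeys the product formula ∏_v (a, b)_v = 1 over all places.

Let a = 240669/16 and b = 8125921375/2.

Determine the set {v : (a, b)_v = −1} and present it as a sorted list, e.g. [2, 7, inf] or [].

[2, 13]

Mod squares: a ≡ 221, b ≡ 110. Check v ∈ {∞, 2, 3, 5, 11, 13, 17}.
v=13: a=13^1·(≡9), b=13^2·(≡8) mod 13; (9|13)=+1, (8|13)=-1; (−1)^{1·2·6}·(+1)^2·(-1)^1 = -1.
v=3: a=3^2·(≡2), b=3^0·(≡2) mod 3; (2|3)=-1, (2|3)=-1; (−1)^{2·0·1}·(-1)^0·(-1)^2 = +1.
v=5: a=5^0·(≡4), b=5^3·(≡3) mod 5; (4|5)=+1, (3|5)=-1; (−1)^{0·3·2}·(+1)^3·(-1)^0 = +1.
v=∞: 221 > 0 and 110 > 0  ⇒  (a,b)_∞ = +1.
v=2: v_2(a)=-4, v_2(b)=-1; units ≡ 5, 7 (mod 8); ε·ε+αω+βω = 0·1+-4·0+-1·1 ≡ 1  ⇒  (a,b)_2 = -1.
v=17: a=17^1·(≡4), b=17^2·(≡2) mod 17; (4|17)=+1, (2|17)=+1; (−1)^{1·2·8}·(+1)^2·(+1)^1 = +1.
v=11: a=11^2·(≡4), b=11^3·(≡2) mod 11; (4|11)=+1, (2|11)=-1; (−1)^{2·3·5}·(+1)^3·(-1)^2 = +1.
|Ram(221, 110)| = 2, even; anisotropic at {2, 13}.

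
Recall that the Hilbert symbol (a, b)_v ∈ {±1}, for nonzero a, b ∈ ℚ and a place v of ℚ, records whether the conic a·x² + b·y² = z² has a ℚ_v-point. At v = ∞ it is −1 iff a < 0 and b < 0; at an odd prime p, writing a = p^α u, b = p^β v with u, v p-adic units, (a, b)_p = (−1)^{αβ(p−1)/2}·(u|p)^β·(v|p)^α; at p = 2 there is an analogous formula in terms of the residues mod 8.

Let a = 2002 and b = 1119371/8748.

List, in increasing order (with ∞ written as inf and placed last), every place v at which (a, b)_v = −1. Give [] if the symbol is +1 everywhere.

[7, 13]

Mod squares: a ≡ 2002, b ≡ 33. Check v ∈ {∞, 2, 3, 7, 11, 13, 29}.
v=29: a=29^0·(≡1), b=29^2·(≡9) mod 29; (1|29)=+1, (9|29)=+1; (−1)^{0·2·14}·(+1)^2·(+1)^0 = +1.
v=13: a=13^1·(≡11), b=13^0·(≡7) mod 13; (11|13)=-1, (7|13)=-1; (−1)^{1·0·6}·(-1)^0·(-1)^1 = -1.
v=7: a=7^1·(≡6), b=7^0·(≡3) mod 7; (6|7)=-1, (3|7)=-1; (−1)^{1·0·3}·(-1)^0·(-1)^1 = -1.
v=∞: 2002 > 0 and 33 > 0  ⇒  (a,b)_∞ = +1.
v=2: v_2(a)=1, v_2(b)=-2; units ≡ 1, 1 (mod 8); ε·ε+αω+βω = 0·0+1·0+-2·0 ≡ 0  ⇒  (a,b)_2 = +1.
v=3: a=3^0·(≡1), b=3^-7·(≡2) mod 3; (1|3)=+1, (2|3)=-1; (−1)^{0·-7·1}·(+1)^-7·(-1)^0 = +1.
v=11: a=11^1·(≡6), b=11^3·(≡9) mod 11; (6|11)=-1, (9|11)=+1; (−1)^{1·3·5}·(-1)^3·(+1)^1 = +1.
|Ram(2002, 33)| = 2, even; anisotropic at {7, 13}.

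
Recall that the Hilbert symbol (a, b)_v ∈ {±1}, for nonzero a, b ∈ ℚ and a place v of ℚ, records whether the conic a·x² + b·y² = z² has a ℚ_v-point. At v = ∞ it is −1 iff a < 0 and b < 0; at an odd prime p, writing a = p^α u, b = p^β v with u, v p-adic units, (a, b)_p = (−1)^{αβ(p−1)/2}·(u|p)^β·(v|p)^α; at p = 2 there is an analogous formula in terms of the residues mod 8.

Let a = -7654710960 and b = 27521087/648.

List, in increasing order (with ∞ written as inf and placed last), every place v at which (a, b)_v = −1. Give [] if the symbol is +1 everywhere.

[2, 13, 23, 29]

(a, b) ≡ (-55315, 454894) mod (ℚ^×)²; places V = {2, 3, 5, 11, 13, 23, 29, 31, 37, ∞}.
(a,b)_31: α=2, u≡28; β=1, v≡21 (mod 31); (28|31)=+1, (21|31)=-1; sign (−1)^0·+1^1·-1^2 = +1.
(a,b)_5: α=1, u≡3; β=0, v≡4 (mod 5); (3|5)=-1, (4|5)=+1; sign (−1)^0·-1^0·+1^1 = +1.
(a,b)_2: α=4, β=-3; u≡5, v≡7 (mod 8); ε(u)ε(v)=0·1, αω(v)=4·0, βω(u)=-3·1; sum ≡ 1  ⇒  -1.
(a,b)_13: α=1, u≡4; β=0, v≡2 (mod 13); (4|13)=+1, (2|13)=-1; sign (−1)^0·+1^0·-1^1 = -1.
(a,b)_3: α=2, u≡2; β=-4, v≡1 (mod 3); (2|3)=-1, (1|3)=+1; sign (−1)^0·-1^-4·+1^2 = +1.
(a,b)_11: α=0, u≡5; β=3, v≡3 (mod 11); (5|11)=+1, (3|11)=+1; sign (−1)^0·+1^3·+1^0 = +1.
(a,b)_∞: sgn(-55315)=−, sgn(454894)=+, so +1.
(a,b)_37: α=1, u≡14; β=0, v≡12 (mod 37); (14|37)=-1, (12|37)=+1; sign (−1)^0·-1^0·+1^1 = +1.
(a,b)_23: α=1, u≡22; β=1, v≡10 (mod 23); (22|23)=-1, (10|23)=-1; sign (−1)^1·-1^1·-1^1 = -1.
(a,b)_29: α=0, u≡19; β=1, v≡21 (mod 29); (19|29)=-1, (21|29)=-1; sign (−1)^0·-1^1·-1^0 = -1.
Ram(-55315, 454894) = {2, 13, 23, 29}; no ℚ_2-point on the conic.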